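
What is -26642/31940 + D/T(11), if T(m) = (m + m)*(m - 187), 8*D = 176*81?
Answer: -1819033/1405360 ≈ -1.2944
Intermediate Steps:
D = 1782 (D = (176*81)/8 = (⅛)*14256 = 1782)
T(m) = 2*m*(-187 + m) (T(m) = (2*m)*(-187 + m) = 2*m*(-187 + m))
-26642/31940 + D/T(11) = -26642/31940 + 1782/((2*11*(-187 + 11))) = -26642*1/31940 + 1782/((2*11*(-176))) = -13321/15970 + 1782/(-3872) = -13321/15970 + 1782*(-1/3872) = -13321/15970 - 81/176 = -1819033/1405360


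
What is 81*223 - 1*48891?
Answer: -30828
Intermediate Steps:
81*223 - 1*48891 = 18063 - 48891 = -30828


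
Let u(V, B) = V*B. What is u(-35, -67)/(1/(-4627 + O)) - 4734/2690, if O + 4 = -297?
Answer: -15543037567/1345 ≈ -1.1556e+7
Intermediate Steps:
u(V, B) = B*V
O = -301 (O = -4 - 297 = -301)
u(-35, -67)/(1/(-4627 + O)) - 4734/2690 = (-67*(-35))/(1/(-4627 - 301)) - 4734/2690 = 2345/(1/(-4928)) - 4734*1/2690 = 2345/(-1/4928) - 2367/1345 = 2345*(-4928) - 2367/1345 = -11556160 - 2367/1345 = -15543037567/1345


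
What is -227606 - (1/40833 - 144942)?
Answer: -3375419113/40833 ≈ -82664.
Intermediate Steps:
-227606 - (1/40833 - 144942) = -227606 - 1*(-5918416685/40833) = -227606 + 5918416685/40833 = -3375419113/40833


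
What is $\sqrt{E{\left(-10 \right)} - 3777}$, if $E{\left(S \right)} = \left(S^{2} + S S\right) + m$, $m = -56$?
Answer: $i \sqrt{3633} \approx 60.274 i$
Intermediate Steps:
$E{\left(S \right)} = -56 + 2 S^{2}$ ($E{\left(S \right)} = \left(S^{2} + S S\right) - 56 = \left(S^{2} + S^{2}\right) - 56 = 2 S^{2} - 56 = -56 + 2 S^{2}$)
$\sqrt{E{\left(-10 \right)} - 3777} = \sqrt{\left(-56 + 2 \left(-10\right)^{2}\right) - 3777} = \sqrt{\left(-56 + 2 \cdot 100\right) - 3777} = \sqrt{\left(-56 + 200\right) - 3777} = \sqrt{144 - 3777} = \sqrt{-3633} = i \sqrt{3633}$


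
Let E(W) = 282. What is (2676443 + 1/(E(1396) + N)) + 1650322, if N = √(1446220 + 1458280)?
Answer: 6111503641179/1412488 + 5*√29045/1412488 ≈ 4.3268e+6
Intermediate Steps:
N = 10*√29045 (N = √2904500 = 10*√29045 ≈ 1704.3)
(2676443 + 1/(E(1396) + N)) + 1650322 = (2676443 + 1/(282 + 10*√29045)) + 1650322 = 4326765 + 1/(282 + 10*√29045)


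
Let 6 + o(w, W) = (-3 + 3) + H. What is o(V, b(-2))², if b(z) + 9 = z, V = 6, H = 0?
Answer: 36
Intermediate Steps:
b(z) = -9 + z
o(w, W) = -6 (o(w, W) = -6 + ((-3 + 3) + 0) = -6 + (0 + 0) = -6 + 0 = -6)
o(V, b(-2))² = (-6)² = 36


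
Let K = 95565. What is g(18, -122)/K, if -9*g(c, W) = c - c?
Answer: 0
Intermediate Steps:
g(c, W) = 0 (g(c, W) = -(c - c)/9 = -⅑*0 = 0)
g(18, -122)/K = 0/95565 = 0*(1/95565) = 0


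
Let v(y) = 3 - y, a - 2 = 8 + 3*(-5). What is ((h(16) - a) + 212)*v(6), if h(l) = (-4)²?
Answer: -699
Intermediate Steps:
a = -5 (a = 2 + (8 + 3*(-5)) = 2 + (8 - 15) = 2 - 7 = -5)
h(l) = 16
((h(16) - a) + 212)*v(6) = ((16 - 1*(-5)) + 212)*(3 - 1*6) = ((16 + 5) + 212)*(3 - 6) = (21 + 212)*(-3) = 233*(-3) = -699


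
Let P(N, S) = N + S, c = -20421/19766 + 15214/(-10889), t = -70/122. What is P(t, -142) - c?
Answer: -1839964342105/13129150414 ≈ -140.14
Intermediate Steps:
t = -35/61 (t = -70*1/122 = -35/61 ≈ -0.57377)
c = -523084193/215231974 (c = -20421*1/19766 + 15214*(-1/10889) = -20421/19766 - 15214/10889 = -523084193/215231974 ≈ -2.4303)
P(t, -142) - c = (-35/61 - 142) - 1*(-523084193/215231974) = -8697/61 + 523084193/215231974 = -1839964342105/13129150414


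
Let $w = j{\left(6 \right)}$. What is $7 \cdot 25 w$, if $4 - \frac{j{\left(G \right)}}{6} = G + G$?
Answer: $-8400$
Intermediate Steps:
$j{\left(G \right)} = 24 - 12 G$ ($j{\left(G \right)} = 24 - 6 \left(G + G\right) = 24 - 6 \cdot 2 G = 24 - 12 G$)
$w = -48$ ($w = 24 - 72 = -48$)
$7 \cdot 25 w = 7 \cdot 25 \left(-48\right) = 175 \left(-48\right) = -8400$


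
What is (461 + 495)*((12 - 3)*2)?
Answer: 17208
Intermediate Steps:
(461 + 495)*((12 - 3)*2) = 956*(9*2) = 956*18 = 17208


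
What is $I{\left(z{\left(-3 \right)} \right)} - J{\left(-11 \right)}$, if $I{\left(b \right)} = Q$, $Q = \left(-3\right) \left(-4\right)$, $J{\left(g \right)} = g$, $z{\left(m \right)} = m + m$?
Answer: $23$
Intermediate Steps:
$z{\left(m \right)} = 2 m$
$Q = 12$
$I{\left(b \right)} = 12$
$I{\left(z{\left(-3 \right)} \right)} - J{\left(-11 \right)} = 12 - -11 = 12 + 11 = 23$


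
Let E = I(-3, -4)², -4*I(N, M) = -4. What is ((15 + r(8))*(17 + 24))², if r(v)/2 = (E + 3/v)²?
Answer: 607178881/1024 ≈ 5.9295e+5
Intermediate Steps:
I(N, M) = 1 (I(N, M) = -¼*(-4) = 1)
E = 1 (E = 1² = 1)
r(v) = 2*(1 + 3/v)²
((15 + r(8))*(17 + 24))² = ((15 + 2*(3 + 8)²/8²)*(17 + 24))² = ((15 + 2*(1/64)*11²)*41)² = ((15 + 2*(1/64)*121)*41)² = ((15 + 121/32)*41)² = ((601/32)*41)² = (24641/32)² = 607178881/1024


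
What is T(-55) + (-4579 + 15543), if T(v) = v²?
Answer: 13989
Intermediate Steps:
T(-55) + (-4579 + 15543) = (-55)² + (-4579 + 15543) = 3025 + 10964 = 13989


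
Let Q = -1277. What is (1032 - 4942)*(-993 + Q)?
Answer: 8875700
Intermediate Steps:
(1032 - 4942)*(-993 + Q) = (1032 - 4942)*(-993 - 1277) = -3910*(-2270) = 8875700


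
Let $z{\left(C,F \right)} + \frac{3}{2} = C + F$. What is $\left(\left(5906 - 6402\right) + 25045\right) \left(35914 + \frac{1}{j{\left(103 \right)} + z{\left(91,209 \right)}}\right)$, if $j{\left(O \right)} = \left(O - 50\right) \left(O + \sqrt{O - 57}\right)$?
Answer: $\frac{38815754188183168}{44026123} - \frac{1734796 \sqrt{46}}{44026123} \approx 8.8165 \cdot 10^{8}$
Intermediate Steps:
$j{\left(O \right)} = \left(-50 + O\right) \left(O + \sqrt{-57 + O}\right)$
$z{\left(C,F \right)} = - \frac{3}{2} + C + F$ ($z{\left(C,F \right)} = - \frac{3}{2} + \left(C + F\right) = - \frac{3}{2} + C + F$)
$\left(\left(5906 - 6402\right) + 25045\right) \left(35914 + \frac{1}{j{\left(103 \right)} + z{\left(91,209 \right)}}\right) = \left(\left(5906 - 6402\right) + 25045\right) \left(35914 + \frac{1}{\left(103^{2} - 5150 - 50 \sqrt{-57 + 103} + 103 \sqrt{-57 + 103}\right) + \left(- \frac{3}{2} + 91 + 209\right)}\right) = \left(-496 + 25045\right) \left(35914 + \frac{1}{\left(10609 - 5150 - 50 \sqrt{46} + 103 \sqrt{46}\right) + \frac{597}{2}}\right) = 24549 \left(35914 + \frac{1}{\left(5459 + 53 \sqrt{46}\right) + \frac{597}{2}}\right) = 24549 \left(35914 + \frac{1}{\frac{11515}{2} + 53 \sqrt{46}}\right) = 881652786 + \frac{24549}{\frac{11515}{2} + 53 \sqrt{46}}$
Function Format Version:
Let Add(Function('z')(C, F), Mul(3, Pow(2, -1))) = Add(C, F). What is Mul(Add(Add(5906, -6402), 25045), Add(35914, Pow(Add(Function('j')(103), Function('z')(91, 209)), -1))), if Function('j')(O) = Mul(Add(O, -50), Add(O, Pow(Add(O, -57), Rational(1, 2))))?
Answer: Add(Rational(38815754188183168, 44026123), Mul(Rational(-1734796, 44026123), Pow(46, Rational(1, 2)))) ≈ 8.8165e+8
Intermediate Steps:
Function('j')(O) = Mul(Add(-50, O), Add(O, Pow(Add(-57, O), Rational(1, 2))))
Function('z')(C, F) = Add(Rational(-3, 2), C, F) (Function('z')(C, F) = Add(Rational(-3, 2), Add(C, F)) = Add(Rational(-3, 2), C, F))
Mul(Add(Add(5906, -6402), 25045), Add(35914, Pow(Add(Function('j')(103), Function('z')(91, 209)), -1))) = Mul(Add(Add(5906, -6402), 25045), Add(35914, Pow(Add(Add(Pow(103, 2), Mul(-50, 103), Mul(-50, Pow(Add(-57, 103), Rational(1, 2))), Mul(103, Pow(Add(-57, 103), Rational(1, 2)))), Add(Rational(-3, 2), 91, 209)), -1))) = Mul(Add(-496, 25045), Add(35914, Pow(Add(Add(10609, -5150, Mul(-50, Pow(46, Rational(1, 2))), Mul(103, Pow(46, Rational(1, 2)))), Rational(597, 2)), -1))) = Mul(24549, Add(35914, Pow(Add(Add(5459, Mul(53, Pow(46, Rational(1, 2)))), Rational(597, 2)), -1))) = Mul(24549, Add(35914, Pow(Add(Rational(11515, 2), Mul(53, Pow(46, Rational(1, 2)))), -1))) = Add(881652786, Mul(24549, Pow(Add(Rational(11515, 2), Mul(53, Pow(46, Rational(1, 2)))), -1)))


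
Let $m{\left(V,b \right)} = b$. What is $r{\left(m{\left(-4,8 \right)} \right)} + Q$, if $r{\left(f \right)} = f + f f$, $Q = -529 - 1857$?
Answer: $-2314$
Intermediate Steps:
$Q = -2386$ ($Q = -529 - 1857 = -2386$)
$r{\left(f \right)} = f + f^{2}$
$r{\left(m{\left(-4,8 \right)} \right)} + Q = 8 \left(1 + 8\right) - 2386 = 8 \cdot 9 - 2386 = 72 - 2386 = -2314$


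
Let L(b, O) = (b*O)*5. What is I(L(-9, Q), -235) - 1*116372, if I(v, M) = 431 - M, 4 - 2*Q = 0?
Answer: -115706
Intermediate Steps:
Q = 2 (Q = 2 - ½*0 = 2 + 0 = 2)
L(b, O) = 5*O*b (L(b, O) = (O*b)*5 = 5*O*b)
I(L(-9, Q), -235) - 1*116372 = (431 - 1*(-235)) - 1*116372 = (431 + 235) - 116372 = 666 - 116372 = -115706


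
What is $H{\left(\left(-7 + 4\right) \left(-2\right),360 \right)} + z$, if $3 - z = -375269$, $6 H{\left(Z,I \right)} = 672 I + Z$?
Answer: $415593$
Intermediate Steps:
$H{\left(Z,I \right)} = 112 I + \frac{Z}{6}$ ($H{\left(Z,I \right)} = \frac{672 I + Z}{6} = \frac{Z + 672 I}{6} = 112 I + \frac{Z}{6}$)
$z = 375272$ ($z = 3 - -375269 = 3 + 375269 = 375272$)
$H{\left(\left(-7 + 4\right) \left(-2\right),360 \right)} + z = \left(112 \cdot 360 + \frac{\left(-7 + 4\right) \left(-2\right)}{6}\right) + 375272 = \left(40320 + \frac{\left(-3\right) \left(-2\right)}{6}\right) + 375272 = \left(40320 + \frac{1}{6} \cdot 6\right) + 375272 = \left(40320 + 1\right) + 375272 = 40321 + 375272 = 415593$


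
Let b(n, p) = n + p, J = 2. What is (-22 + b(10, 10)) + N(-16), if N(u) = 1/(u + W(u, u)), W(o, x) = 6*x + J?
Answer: -221/110 ≈ -2.0091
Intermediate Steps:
W(o, x) = 2 + 6*x (W(o, x) = 6*x + 2 = 2 + 6*x)
N(u) = 1/(2 + 7*u) (N(u) = 1/(u + (2 + 6*u)) = 1/(2 + 7*u))
(-22 + b(10, 10)) + N(-16) = (-22 + (10 + 10)) + 1/(2 + 7*(-16)) = (-22 + 20) + 1/(2 - 112) = -2 + 1/(-110) = -2 - 1/110 = -221/110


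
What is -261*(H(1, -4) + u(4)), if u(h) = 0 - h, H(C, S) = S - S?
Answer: 1044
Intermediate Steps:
H(C, S) = 0
u(h) = -h
-261*(H(1, -4) + u(4)) = -261*(0 - 1*4) = -261*(0 - 4) = -261*(-4) = 1044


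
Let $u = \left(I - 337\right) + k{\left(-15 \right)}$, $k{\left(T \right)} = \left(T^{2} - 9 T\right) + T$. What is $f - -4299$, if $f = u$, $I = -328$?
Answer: $3979$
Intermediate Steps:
$k{\left(T \right)} = T^{2} - 8 T$
$u = -320$ ($u = \left(-328 - 337\right) - 15 \left(-8 - 15\right) = -665 - -345 = -665 + 345 = -320$)
$f = -320$
$f - -4299 = -320 - -4299 = -320 + 4299 = 3979$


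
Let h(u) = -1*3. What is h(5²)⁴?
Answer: 81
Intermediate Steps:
h(u) = -3
h(5²)⁴ = (-3)⁴ = 81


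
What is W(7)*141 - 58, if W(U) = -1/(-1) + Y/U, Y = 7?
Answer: 224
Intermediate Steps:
W(U) = 1 + 7/U (W(U) = -1/(-1) + 7/U = -1*(-1) + 7/U = 1 + 7/U)
W(7)*141 - 58 = ((7 + 7)/7)*141 - 58 = ((⅐)*14)*141 - 58 = 2*141 - 58 = 282 - 58 = 224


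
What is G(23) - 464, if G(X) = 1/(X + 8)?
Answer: -14383/31 ≈ -463.97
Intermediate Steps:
G(X) = 1/(8 + X)
G(23) - 464 = 1/(8 + 23) - 464 = 1/31 - 464 = -14383/31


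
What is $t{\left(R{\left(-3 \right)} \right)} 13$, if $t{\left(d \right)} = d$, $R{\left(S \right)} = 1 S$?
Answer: $-39$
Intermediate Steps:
$R{\left(S \right)} = S$
$t{\left(R{\left(-3 \right)} \right)} 13 = \left(-3\right) 13 = -39$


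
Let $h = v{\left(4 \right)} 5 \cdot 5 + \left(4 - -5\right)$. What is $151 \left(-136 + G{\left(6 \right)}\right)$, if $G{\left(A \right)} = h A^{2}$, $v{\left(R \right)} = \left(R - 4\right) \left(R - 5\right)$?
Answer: $28388$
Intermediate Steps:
$v{\left(R \right)} = \left(-5 + R\right) \left(-4 + R\right)$ ($v{\left(R \right)} = \left(-4 + R\right) \left(-5 + R\right) = \left(-5 + R\right) \left(-4 + R\right)$)
$h = 9$ ($h = \left(20 + 4^{2} - 36\right) 5 \cdot 5 + \left(4 - -5\right) = \left(20 + 16 - 36\right) 5 \cdot 5 + \left(4 + 5\right) = 0 \cdot 5 \cdot 5 + 9 = 0 \cdot 5 + 9 = 0 + 9 = 9$)
$G{\left(A \right)} = 9 A^{2}$
$151 \left(-136 + G{\left(6 \right)}\right) = 151 \left(-136 + 9 \cdot 6^{2}\right) = 151 \left(-136 + 9 \cdot 36\right) = 151 \left(-136 + 324\right) = 151 \cdot 188 = 28388$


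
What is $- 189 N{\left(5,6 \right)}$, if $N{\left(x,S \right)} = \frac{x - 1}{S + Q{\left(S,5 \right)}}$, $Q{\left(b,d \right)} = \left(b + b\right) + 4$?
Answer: $- \frac{378}{11} \approx -34.364$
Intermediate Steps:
$Q{\left(b,d \right)} = 4 + 2 b$ ($Q{\left(b,d \right)} = 2 b + 4 = 4 + 2 b$)
$N{\left(x,S \right)} = \frac{-1 + x}{4 + 3 S}$ ($N{\left(x,S \right)} = \frac{x - 1}{S + \left(4 + 2 S\right)} = \frac{-1 + x}{4 + 3 S}$)
$- 189 N{\left(5,6 \right)} = - 189 \frac{-1 + 5}{4 + 3 \cdot 6} = - 189 \frac{1}{4 + 18} \cdot 4 = - 189 \cdot \frac{1}{22} \cdot 4 = \left(-189\right) \frac{2}{11} = - \frac{378}{11}$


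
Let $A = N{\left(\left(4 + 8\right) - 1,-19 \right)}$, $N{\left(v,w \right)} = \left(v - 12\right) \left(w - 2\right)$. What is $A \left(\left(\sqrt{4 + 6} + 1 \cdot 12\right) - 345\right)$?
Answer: $-6993 + 21 \sqrt{10} \approx -6926.6$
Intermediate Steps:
$N{\left(v,w \right)} = \left(-12 + v\right) \left(-2 + w\right)$
$A = 21$ ($A = 24 - -228 - 2 \left(\left(4 + 8\right) - 1\right) + \left(\left(4 + 8\right) - 1\right) \left(-19\right) = 24 + 228 - 2 \left(12 - 1\right) + \left(12 - 1\right) \left(-19\right) = 24 + 228 - 22 + 11 \left(-19\right) = 24 + 228 - 22 - 209 = 21$)
$A \left(\left(\sqrt{4 + 6} + 1 \cdot 12\right) - 345\right) = 21 \left(\left(\sqrt{4 + 6} + 1 \cdot 12\right) - 345\right) = 21 \left(\left(\sqrt{10} + 12\right) - 345\right) = 21 \left(\left(12 + \sqrt{10}\right) - 345\right) = 21 \left(-333 + \sqrt{10}\right) = -6993 + 21 \sqrt{10}$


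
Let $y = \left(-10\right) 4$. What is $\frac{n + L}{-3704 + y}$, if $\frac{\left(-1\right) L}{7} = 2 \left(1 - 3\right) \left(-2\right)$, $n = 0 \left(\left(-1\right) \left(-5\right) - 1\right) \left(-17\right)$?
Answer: $\frac{7}{468} \approx 0.014957$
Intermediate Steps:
$y = -40$
$n = 0$ ($n = 0 \left(5 - 1\right) \left(-17\right) = 0 \cdot 4 \left(-17\right) = 0 \left(-17\right) = 0$)
$L = -56$ ($L = - 7 \cdot 2 \left(1 - 3\right) \left(-2\right) = - 7 \cdot 2 \left(\left(-2\right) \left(-2\right)\right) = - 7 \cdot 2 \cdot 4 = \left(-7\right) 8 = -56$)
$\frac{n + L}{-3704 + y} = \frac{0 - 56}{-3704 - 40} = - \frac{56}{-3744} = \left(-56\right) \left(- \frac{1}{3744}\right) = \frac{7}{468}$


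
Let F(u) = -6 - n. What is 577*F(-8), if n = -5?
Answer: -577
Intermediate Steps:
F(u) = -1 (F(u) = -6 - 1*(-5) = -6 + 5 = -1)
577*F(-8) = 577*(-1) = -577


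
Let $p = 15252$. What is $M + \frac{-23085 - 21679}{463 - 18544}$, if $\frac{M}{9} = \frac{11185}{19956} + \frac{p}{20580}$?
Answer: $\frac{59734765037}{4209618420} \approx 14.19$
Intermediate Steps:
$M = \frac{133639053}{11408180}$ ($M = 9 \left(\frac{11185}{19956} + \frac{15252}{20580}\right) = 9 \left(11185 \cdot \frac{1}{19956} + 15252 \cdot \frac{1}{20580}\right) = 9 \left(\frac{11185}{19956} + \frac{1271}{1715}\right) = 9 \cdot \frac{44546351}{34224540} = \frac{133639053}{11408180} \approx 11.714$)
$M + \frac{-23085 - 21679}{463 - 18544} = \frac{133639053}{11408180} + \frac{-23085 - 21679}{463 - 18544} = \frac{133639053}{11408180} - \frac{44764}{-18081} = \frac{133639053}{11408180} - - \frac{44764}{18081} = \frac{133639053}{11408180} + \frac{44764}{18081} = \frac{59734765037}{4209618420}$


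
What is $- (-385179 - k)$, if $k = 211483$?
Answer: $596662$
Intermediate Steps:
$- (-385179 - k) = - (-385179 - 211483) = \left(-1\right) \left(-596662\right) = 596662$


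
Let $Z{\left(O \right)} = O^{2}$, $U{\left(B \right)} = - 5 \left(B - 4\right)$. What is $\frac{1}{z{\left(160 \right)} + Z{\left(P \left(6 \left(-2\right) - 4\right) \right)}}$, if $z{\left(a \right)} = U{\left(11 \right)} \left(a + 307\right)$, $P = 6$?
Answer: $- \frac{1}{7129} \approx -0.00014027$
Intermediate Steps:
$U{\left(B \right)} = 20 - 5 B$ ($U{\left(B \right)} = - 5 \left(-4 + B\right) = 20 - 5 B$)
$z{\left(a \right)} = -10745 - 35 a$ ($z{\left(a \right)} = \left(20 - 55\right) \left(a + 307\right) = \left(20 - 55\right) \left(307 + a\right) = - 35 \left(307 + a\right) = -10745 - 35 a$)
$\frac{1}{z{\left(160 \right)} + Z{\left(P \left(6 \left(-2\right) - 4\right) \right)}} = \frac{1}{\left(-10745 - 5600\right) + \left(6 \left(6 \left(-2\right) - 4\right)\right)^{2}} = \frac{1}{\left(-10745 - 5600\right) + \left(6 \left(-12 - 4\right)\right)^{2}} = \frac{1}{-16345 + \left(6 \left(-16\right)\right)^{2}} = \frac{1}{-16345 + \left(-96\right)^{2}} = \frac{1}{-16345 + 9216} = \frac{1}{-7129} = - \frac{1}{7129}$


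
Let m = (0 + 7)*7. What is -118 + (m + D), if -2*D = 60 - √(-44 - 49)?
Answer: -99 + I*√93/2 ≈ -99.0 + 4.8218*I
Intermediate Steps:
m = 49 (m = 7*7 = 49)
D = -30 + I*√93/2 (D = -(60 - √(-44 - 49))/2 = -(60 - √(-93))/2 = -(60 - I*√93)/2 = -30 + I*√93/2 ≈ -30.0 + 4.8218*I)
-118 + (m + D) = -118 + (49 + (-30 + I*√93/2)) = -118 + (19 + I*√93/2) = -99 + I*√93/2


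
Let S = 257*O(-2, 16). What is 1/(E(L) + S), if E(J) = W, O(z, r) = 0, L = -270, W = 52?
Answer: 1/52 ≈ 0.019231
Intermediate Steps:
E(J) = 52
S = 0 (S = 257*0 = 0)
1/(E(L) + S) = 1/(52 + 0) = 1/52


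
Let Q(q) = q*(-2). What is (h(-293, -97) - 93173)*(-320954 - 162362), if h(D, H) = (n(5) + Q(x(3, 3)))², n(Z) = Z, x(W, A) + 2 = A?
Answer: 45027651824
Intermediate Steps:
x(W, A) = -2 + A
Q(q) = -2*q
h(D, H) = 9 (h(D, H) = (5 - 2*(-2 + 3))² = (5 - 2*1)² = (5 - 2)² = 3² = 9)
(h(-293, -97) - 93173)*(-320954 - 162362) = (9 - 93173)*(-320954 - 162362) = -93164*(-483316) = 45027651824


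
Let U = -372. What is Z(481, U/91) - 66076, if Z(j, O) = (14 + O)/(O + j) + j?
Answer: -2846756503/43399 ≈ -65595.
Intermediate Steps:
Z(j, O) = j + (14 + O)/(O + j) (Z(j, O) = (14 + O)/(O + j) + j = j + (14 + O)/(O + j))
Z(481, U/91) - 66076 = (14 - 372/91 + 481² - 372/91*481)/(-372/91 + 481) - 66076 = (14 - 372*1/91 + 231361 - 372*1/91*481)/(-372*1/91 + 481) - 66076 = (14 - 372/91 + 231361 - 372/91*481)/(-372/91 + 481) - 66076 = (14 - 372/91 + 231361 - 13764/7)/(43399/91) - 66076 = (91/43399)*(20875821/91) - 66076 = 20875821/43399 - 66076 = -2846756503/43399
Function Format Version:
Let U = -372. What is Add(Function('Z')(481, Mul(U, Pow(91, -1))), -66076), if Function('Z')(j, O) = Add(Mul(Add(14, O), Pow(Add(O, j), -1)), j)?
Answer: Rational(-2846756503, 43399) ≈ -65595.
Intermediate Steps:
Function('Z')(j, O) = Add(j, Mul(Pow(Add(O, j), -1), Add(14, O))) (Function('Z')(j, O) = Add(Mul(Pow(Add(O, j), -1), Add(14, O)), j) = Add(j, Mul(Pow(Add(O, j), -1), Add(14, O))))
Add(Function('Z')(481, Mul(U, Pow(91, -1))), -66076) = Add(Mul(Pow(Add(Mul(-372, Pow(91, -1)), 481), -1), Add(14, Mul(-372, Pow(91, -1)), Pow(481, 2), Mul(Mul(-372, Pow(91, -1)), 481))), -66076) = Add(Mul(Pow(Add(Mul(-372, Rational(1, 91)), 481), -1), Add(14, Mul(-372, Rational(1, 91)), 231361, Mul(Mul(-372, Rational(1, 91)), 481))), -66076) = Add(Mul(Pow(Add(Rational(-372, 91), 481), -1), Add(14, Rational(-372, 91), 231361, Mul(Rational(-372, 91), 481))), -66076) = Add(Mul(Pow(Rational(43399, 91), -1), Add(14, Rational(-372, 91), 231361, Rational(-13764, 7))), -66076) = Add(Mul(Rational(91, 43399), Rational(20875821, 91)), -66076) = Add(Rational(20875821, 43399), -66076) = Rational(-2846756503, 43399)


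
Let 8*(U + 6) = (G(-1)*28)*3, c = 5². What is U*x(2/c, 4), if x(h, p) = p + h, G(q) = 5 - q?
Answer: 5814/25 ≈ 232.56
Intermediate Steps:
c = 25
x(h, p) = h + p
U = 57 (U = -6 + (((5 - 1*(-1))*28)*3)/8 = -6 + (((5 + 1)*28)*3)/8 = -6 + ((6*28)*3)/8 = -6 + (168*3)/8 = -6 + (⅛)*504 = -6 + 63 = 57)
U*x(2/c, 4) = 57*(2/25 + 4) = 57*(102/25) = 5814/25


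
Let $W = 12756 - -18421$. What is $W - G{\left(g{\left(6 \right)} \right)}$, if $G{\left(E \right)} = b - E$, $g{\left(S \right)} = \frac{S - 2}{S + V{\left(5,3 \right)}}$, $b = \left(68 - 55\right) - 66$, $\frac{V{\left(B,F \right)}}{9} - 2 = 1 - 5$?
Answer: $\frac{93689}{3} \approx 31230.0$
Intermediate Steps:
$V{\left(B,F \right)} = -18$ ($V{\left(B,F \right)} = 18 + 9 \left(1 - 5\right) = 18 + 9 \left(-4\right) = 18 - 36 = -18$)
$b = -53$ ($b = 13 - 66 = -53$)
$g{\left(S \right)} = \frac{-2 + S}{-18 + S}$ ($g{\left(S \right)} = \frac{S - 2}{S - 18} = \frac{-2 + S}{-18 + S}$)
$G{\left(E \right)} = -53 - E$
$W = 31177$ ($W = 12756 + 18421 = 31177$)
$W - G{\left(g{\left(6 \right)} \right)} = 31177 - \left(-53 - \frac{-2 + 6}{-18 + 6}\right) = 31177 - \left(-53 - \frac{1}{-12} \cdot 4\right) = 31177 - \left(-53 - \left(- \frac{1}{12}\right) 4\right) = 31177 - \left(-53 - - \frac{1}{3}\right) = 31177 - \left(-53 + \frac{1}{3}\right) = 31177 - - \frac{158}{3} = 31177 + \frac{158}{3} = \frac{93689}{3}$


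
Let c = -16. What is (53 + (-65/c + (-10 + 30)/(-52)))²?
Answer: 138980521/43264 ≈ 3212.4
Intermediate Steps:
(53 + (-65/c + (-10 + 30)/(-52)))² = (53 + (-65/(-16) + (-10 + 30)/(-52)))² = (53 + (-65*(-1/16) + 20*(-1/52)))² = (53 + (65/16 - 5/13))² = (53 + 765/208)² = (11789/208)² = 138980521/43264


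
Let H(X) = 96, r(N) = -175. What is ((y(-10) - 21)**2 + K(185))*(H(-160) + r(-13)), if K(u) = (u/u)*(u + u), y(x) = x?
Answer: -105149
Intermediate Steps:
K(u) = 2*u (K(u) = 1*(2*u) = 2*u)
((y(-10) - 21)**2 + K(185))*(H(-160) + r(-13)) = ((-10 - 21)**2 + 2*185)*(96 - 175) = ((-31)**2 + 370)*(-79) = (961 + 370)*(-79) = 1331*(-79) = -105149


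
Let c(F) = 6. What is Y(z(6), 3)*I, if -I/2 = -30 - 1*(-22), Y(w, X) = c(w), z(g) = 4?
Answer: 96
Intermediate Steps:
Y(w, X) = 6
I = 16 (I = -2*(-30 - 1*(-22)) = -2*(-30 + 22) = -2*(-8) = 16)
Y(z(6), 3)*I = 6*16 = 96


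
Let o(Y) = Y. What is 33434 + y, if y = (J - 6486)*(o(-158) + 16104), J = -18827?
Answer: -403607664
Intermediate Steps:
y = -403641098 (y = (-18827 - 6486)*(-158 + 16104) = -25313*15946 = -403641098)
33434 + y = 33434 - 403641098 = -403607664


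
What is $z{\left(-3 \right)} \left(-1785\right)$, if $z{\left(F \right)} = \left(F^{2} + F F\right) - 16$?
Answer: $-3570$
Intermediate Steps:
$z{\left(F \right)} = -16 + 2 F^{2}$ ($z{\left(F \right)} = \left(F^{2} + F^{2}\right) - 16 = 2 F^{2} - 16 = -16 + 2 F^{2}$)
$z{\left(-3 \right)} \left(-1785\right) = \left(-16 + 2 \left(-3\right)^{2}\right) \left(-1785\right) = \left(-16 + 2 \cdot 9\right) \left(-1785\right) = \left(-16 + 18\right) \left(-1785\right) = 2 \left(-1785\right) = -3570$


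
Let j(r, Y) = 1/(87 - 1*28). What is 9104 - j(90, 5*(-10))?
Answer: 537135/59 ≈ 9104.0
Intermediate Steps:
j(r, Y) = 1/59 (j(r, Y) = 1/(87 - 28) = 1/59)
9104 - j(90, 5*(-10)) = 9104 - 1*1/59 = 9104 - 1/59 = 537135/59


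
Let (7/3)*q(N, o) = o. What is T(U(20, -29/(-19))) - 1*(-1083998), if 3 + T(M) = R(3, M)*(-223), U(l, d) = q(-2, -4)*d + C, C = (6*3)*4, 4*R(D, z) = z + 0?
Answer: 143656874/133 ≈ 1.0801e+6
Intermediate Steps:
q(N, o) = 3*o/7
R(D, z) = z/4 (R(D, z) = (z + 0)/4 = z/4)
C = 72 (C = 18*4 = 72)
U(l, d) = 72 - 12*d/7 (U(l, d) = ((3/7)*(-4))*d + 72 = -12*d/7 + 72 = 72 - 12*d/7)
T(M) = -3 - 223*M/4 (T(M) = -3 + (M/4)*(-223) = -3 - 223*M/4)
T(U(20, -29/(-19))) - 1*(-1083998) = (-3 - 223*(72 - (-348)/(7*(-19)))/4) - 1*(-1083998) = (-3 - 223*(72 - (-348)*(-1)/(7*19))/4) + 1083998 = (-3 - 223*(72 - 12/7*29/19)/4) + 1083998 = (-3 - 223*(72 - 348/133)/4) + 1083998 = (-3 - 223/4*9228/133) + 1083998 = (-3 - 514461/133) + 1083998 = -514860/133 + 1083998 = 143656874/133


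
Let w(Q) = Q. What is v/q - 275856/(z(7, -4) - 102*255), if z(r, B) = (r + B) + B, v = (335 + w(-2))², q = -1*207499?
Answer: 2860816335/284066131 ≈ 10.071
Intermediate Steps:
q = -207499
v = 110889 (v = (335 - 2)² = 333² = 110889)
z(r, B) = r + 2*B (z(r, B) = (B + r) + B = r + 2*B)
v/q - 275856/(z(7, -4) - 102*255) = 110889/(-207499) - 275856/((7 + 2*(-4)) - 102*255) = 110889*(-1/207499) - 275856/((7 - 8) - 26010) = -110889/207499 - 275856/(-1 - 26010) = -110889/207499 - 275856/(-26011) = -110889/207499 - 275856*(-1/26011) = -110889/207499 + 275856/26011 = 2860816335/284066131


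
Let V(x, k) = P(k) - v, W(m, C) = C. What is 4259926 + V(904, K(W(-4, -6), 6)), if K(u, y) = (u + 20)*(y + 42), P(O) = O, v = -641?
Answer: 4261239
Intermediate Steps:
K(u, y) = (20 + u)*(42 + y)
V(x, k) = 641 + k (V(x, k) = k - 1*(-641) = k + 641 = 641 + k)
4259926 + V(904, K(W(-4, -6), 6)) = 4259926 + (641 + (840 + 20*6 + 42*(-6) - 6*6)) = 4259926 + (641 + (840 + 120 - 252 - 36)) = 4259926 + (641 + 672) = 4259926 + 1313 = 4261239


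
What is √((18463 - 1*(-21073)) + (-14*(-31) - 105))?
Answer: √39865 ≈ 199.66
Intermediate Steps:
√((18463 - 1*(-21073)) + (-14*(-31) - 105)) = √((18463 + 21073) + (434 - 105)) = √(39536 + 329) = √39865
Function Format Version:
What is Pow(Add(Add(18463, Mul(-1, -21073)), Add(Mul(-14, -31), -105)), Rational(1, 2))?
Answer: Pow(39865, Rational(1, 2)) ≈ 199.66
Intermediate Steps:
Pow(Add(Add(18463, Mul(-1, -21073)), Add(Mul(-14, -31), -105)), Rational(1, 2)) = Pow(Add(Add(18463, 21073), Add(434, -105)), Rational(1, 2)) = Pow(Add(39536, 329), Rational(1, 2)) = Pow(39865, Rational(1, 2))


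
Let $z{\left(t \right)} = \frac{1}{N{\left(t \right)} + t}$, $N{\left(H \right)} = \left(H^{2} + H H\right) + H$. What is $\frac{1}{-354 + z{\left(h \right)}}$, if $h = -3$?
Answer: $- \frac{12}{4247} \approx -0.0028255$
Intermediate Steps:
$N{\left(H \right)} = H + 2 H^{2}$ ($N{\left(H \right)} = \left(H^{2} + H^{2}\right) + H = 2 H^{2} + H = H + 2 H^{2}$)
$z{\left(t \right)} = \frac{1}{t + t \left(1 + 2 t\right)}$ ($z{\left(t \right)} = \frac{1}{t \left(1 + 2 t\right) + t} = \frac{1}{t + t \left(1 + 2 t\right)}$)
$\frac{1}{-354 + z{\left(h \right)}} = \frac{1}{-354 + \frac{1}{2 \left(-3\right) \left(1 - 3\right)}} = \frac{1}{-354 + \frac{1}{2} \left(- \frac{1}{3}\right) \frac{1}{-2}} = \frac{1}{-354 + \frac{1}{2} \left(- \frac{1}{3}\right) \left(- \frac{1}{2}\right)} = \frac{1}{-354 + \frac{1}{12}} = \frac{1}{- \frac{4247}{12}} = - \frac{12}{4247}$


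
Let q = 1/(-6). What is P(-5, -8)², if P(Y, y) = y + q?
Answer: 2401/36 ≈ 66.694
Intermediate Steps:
q = -⅙ ≈ -0.16667
P(Y, y) = -⅙ + y (P(Y, y) = y - ⅙ = -⅙ + y)
P(-5, -8)² = (-⅙ - 8)² = (-49/6)² = 2401/36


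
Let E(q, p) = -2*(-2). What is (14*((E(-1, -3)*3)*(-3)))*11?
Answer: -5544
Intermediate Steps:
E(q, p) = 4
(14*((E(-1, -3)*3)*(-3)))*11 = (14*((4*3)*(-3)))*11 = (14*(12*(-3)))*11 = (14*(-36))*11 = -504*11 = -5544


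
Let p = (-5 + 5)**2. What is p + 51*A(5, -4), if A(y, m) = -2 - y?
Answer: -357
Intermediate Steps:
p = 0 (p = 0**2 = 0)
p + 51*A(5, -4) = 0 + 51*(-2 - 1*5) = 0 + 51*(-2 - 5) = 0 + 51*(-7) = 0 - 357 = -357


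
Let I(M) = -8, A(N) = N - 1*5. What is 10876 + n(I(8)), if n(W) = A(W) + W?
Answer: 10855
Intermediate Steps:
A(N) = -5 + N (A(N) = N - 5 = -5 + N)
n(W) = -5 + 2*W (n(W) = (-5 + W) + W = -5 + 2*W)
10876 + n(I(8)) = 10876 + (-5 + 2*(-8)) = 10876 + (-5 - 16) = 10876 - 21 = 10855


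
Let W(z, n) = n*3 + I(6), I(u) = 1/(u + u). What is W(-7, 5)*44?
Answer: 1991/3 ≈ 663.67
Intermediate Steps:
I(u) = 1/(2*u)
W(z, n) = 1/12 + 3*n (W(z, n) = n*3 + (1/2)/6 = 3*n + (1/2)*(1/6) = 3*n + 1/12 = 1/12 + 3*n)
W(-7, 5)*44 = (1/12 + 3*5)*44 = (1/12 + 15)*44 = (181/12)*44 = 1991/3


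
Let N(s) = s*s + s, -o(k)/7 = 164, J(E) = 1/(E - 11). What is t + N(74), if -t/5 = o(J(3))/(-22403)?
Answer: 124330910/22403 ≈ 5549.7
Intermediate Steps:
J(E) = 1/(-11 + E)
o(k) = -1148 (o(k) = -7*164 = -1148)
N(s) = s + s² (N(s) = s² + s = s + s²)
t = -5740/22403 (t = -(-5740)/(-22403) = -(-5740)*(-1)/22403 = -5*1148/22403 = -5740/22403 ≈ -0.25622)
t + N(74) = -5740/22403 + 74*(1 + 74) = -5740/22403 + 74*75 = -5740/22403 + 5550 = 124330910/22403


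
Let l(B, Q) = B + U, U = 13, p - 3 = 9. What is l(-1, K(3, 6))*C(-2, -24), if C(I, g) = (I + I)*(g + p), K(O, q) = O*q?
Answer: 576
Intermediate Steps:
p = 12 (p = 3 + 9 = 12)
C(I, g) = 2*I*(12 + g) (C(I, g) = (I + I)*(g + 12) = (2*I)*(12 + g) = 2*I*(12 + g))
l(B, Q) = 13 + B (l(B, Q) = B + 13 = 13 + B)
l(-1, K(3, 6))*C(-2, -24) = (13 - 1)*(2*(-2)*(12 - 24)) = 12*(2*(-2)*(-12)) = 12*48 = 576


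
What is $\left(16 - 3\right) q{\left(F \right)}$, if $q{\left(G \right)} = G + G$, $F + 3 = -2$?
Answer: $-130$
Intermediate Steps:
$F = -5$ ($F = -3 - 2 = -5$)
$q{\left(G \right)} = 2 G$
$\left(16 - 3\right) q{\left(F \right)} = \left(16 - 3\right) 2 \left(-5\right) = 13 \left(-10\right) = -130$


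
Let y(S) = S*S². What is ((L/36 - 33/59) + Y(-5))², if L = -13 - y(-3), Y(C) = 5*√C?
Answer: (-181 + 5310*I*√5)²/1127844 ≈ -124.97 - 3.811*I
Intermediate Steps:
y(S) = S³
L = 14 (L = -13 - 1*(-3)³ = -13 - 1*(-27) = -13 + 27 = 14)
((L/36 - 33/59) + Y(-5))² = ((14/36 - 33/59) + 5*√(-5))² = ((14*(1/36) - 33*1/59) + 5*(I*√5))² = ((7/18 - 33/59) + 5*I*√5)² = (-181/1062 + 5*I*√5)²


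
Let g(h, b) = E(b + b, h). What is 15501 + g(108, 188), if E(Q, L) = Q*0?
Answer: 15501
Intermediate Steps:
E(Q, L) = 0
g(h, b) = 0
15501 + g(108, 188) = 15501 + 0 = 15501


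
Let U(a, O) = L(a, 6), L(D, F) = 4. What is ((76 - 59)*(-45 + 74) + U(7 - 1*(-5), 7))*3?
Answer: 1491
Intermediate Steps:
U(a, O) = 4
((76 - 59)*(-45 + 74) + U(7 - 1*(-5), 7))*3 = ((76 - 59)*(-45 + 74) + 4)*3 = (17*29 + 4)*3 = (493 + 4)*3 = 497*3 = 1491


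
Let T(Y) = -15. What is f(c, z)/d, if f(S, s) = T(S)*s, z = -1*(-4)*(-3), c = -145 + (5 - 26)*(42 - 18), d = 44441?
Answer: 180/44441 ≈ 0.0040503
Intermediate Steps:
c = -649 (c = -145 - 21*24 = -145 - 504 = -649)
z = -12 (z = 4*(-3) = -12)
f(S, s) = -15*s
f(c, z)/d = -15*(-12)/44441 = 180*(1/44441) = 180/44441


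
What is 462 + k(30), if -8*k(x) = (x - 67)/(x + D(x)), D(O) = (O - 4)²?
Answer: 2609413/5648 ≈ 462.01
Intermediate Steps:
D(O) = (-4 + O)²
k(x) = -(-67 + x)/(8*(x + (-4 + x)²)) (k(x) = -(x - 67)/(8*(x + (-4 + x)²)) = -(-67 + x)/(8*(x + (-4 + x)²)))
462 + k(30) = 462 + (67 - 1*30)/(8*(30 + (-4 + 30)²)) = 462 + (67 - 30)/(8*(30 + 26²)) = 462 + (⅛)*37/(30 + 676) = 462 + (⅛)*37/706 = 462 + (⅛)*(1/706)*37 = 462 + 37/5648 = 2609413/5648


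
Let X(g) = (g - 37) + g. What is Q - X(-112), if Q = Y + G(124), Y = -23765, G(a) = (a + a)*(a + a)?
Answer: 38000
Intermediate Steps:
G(a) = 4*a² (G(a) = (2*a)*(2*a) = 4*a²)
X(g) = -37 + 2*g (X(g) = (-37 + g) + g = -37 + 2*g)
Q = 37739 (Q = -23765 + 4*124² = -23765 + 4*15376 = -23765 + 61504 = 37739)
Q - X(-112) = 37739 - (-37 + 2*(-112)) = 37739 - (-37 - 224) = 37739 - 1*(-261) = 37739 + 261 = 38000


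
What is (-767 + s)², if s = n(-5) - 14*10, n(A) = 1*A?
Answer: 831744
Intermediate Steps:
n(A) = A
s = -145 (s = -5 - 14*10 = -5 - 140 = -145)
(-767 + s)² = (-767 - 145)² = (-912)² = 831744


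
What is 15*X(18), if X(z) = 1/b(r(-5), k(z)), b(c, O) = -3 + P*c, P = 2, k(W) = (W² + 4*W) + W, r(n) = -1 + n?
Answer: -1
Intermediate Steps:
k(W) = W² + 5*W
b(c, O) = -3 + 2*c
X(z) = -1/15 (X(z) = 1/(-3 + 2*(-1 - 5)) = 1/(-3 + 2*(-6)) = 1/(-3 - 12) = 1/(-15) = -1/15)
15*X(18) = 15*(-1/15) = -1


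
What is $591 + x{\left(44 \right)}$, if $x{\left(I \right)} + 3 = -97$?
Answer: $491$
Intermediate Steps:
$x{\left(I \right)} = -100$ ($x{\left(I \right)} = -3 - 97 = -100$)
$591 + x{\left(44 \right)} = 591 - 100 = 491$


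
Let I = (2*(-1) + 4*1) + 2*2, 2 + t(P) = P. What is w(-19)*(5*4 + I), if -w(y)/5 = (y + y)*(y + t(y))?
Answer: -197600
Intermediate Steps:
t(P) = -2 + P
w(y) = -10*y*(-2 + 2*y) (w(y) = -5*(y + y)*(y + (-2 + y)) = -5*2*y*(-2 + 2*y) = -10*y*(-2 + 2*y))
I = 6 (I = (-2 + 4) + 4 = 2 + 4 = 6)
w(-19)*(5*4 + I) = (20*(-19)*(1 - 1*(-19)))*(5*4 + 6) = (20*(-19)*(1 + 19))*(20 + 6) = (20*(-19)*20)*26 = -7600*26 = -197600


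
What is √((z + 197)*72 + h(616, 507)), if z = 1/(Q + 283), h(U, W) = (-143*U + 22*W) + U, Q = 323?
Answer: I*√633827722/101 ≈ 249.27*I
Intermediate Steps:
h(U, W) = -142*U + 22*W
z = 1/606 (z = 1/(323 + 283) = 1/606 ≈ 0.0016502)
√((z + 197)*72 + h(616, 507)) = √((1/606 + 197)*72 + (-142*616 + 22*507)) = √((119383/606)*72 + (-87472 + 11154)) = √(1432596/101 - 76318) = √(-6275522/101) = I*√633827722/101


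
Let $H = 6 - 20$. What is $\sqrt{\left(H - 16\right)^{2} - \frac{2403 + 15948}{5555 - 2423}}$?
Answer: $\frac{\sqrt{27071007}}{174} \approx 29.902$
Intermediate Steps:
$H = -14$
$\sqrt{\left(H - 16\right)^{2} - \frac{2403 + 15948}{5555 - 2423}} = \sqrt{\left(-14 - 16\right)^{2} - \frac{2403 + 15948}{5555 - 2423}} = \sqrt{\left(-30\right)^{2} - \frac{18351}{5555 + \left(-8624 + 6201\right)}} = \sqrt{900 - \frac{18351}{5555 - 2423}} = \sqrt{900 - \frac{18351}{3132}} = \sqrt{900 - 18351 \cdot \frac{1}{3132}} = \sqrt{900 - \frac{2039}{348}} = \sqrt{\frac{311161}{348}} = \frac{\sqrt{27071007}}{174}$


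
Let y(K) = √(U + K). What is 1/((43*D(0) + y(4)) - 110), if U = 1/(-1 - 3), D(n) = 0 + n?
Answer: -88/9677 - 2*√15/48385 ≈ -0.0092538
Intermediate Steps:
D(n) = n
U = -¼ (U = 1/(-4) = -¼ ≈ -0.25000)
y(K) = √(-¼ + K)
1/((43*D(0) + y(4)) - 110) = 1/((43*0 + √(-1 + 4*4)/2) - 110) = 1/((0 + √(-1 + 16)/2) - 110) = 1/((0 + √15/2) - 110) = 1/(√15/2 - 110) = 1/(-110 + √15/2)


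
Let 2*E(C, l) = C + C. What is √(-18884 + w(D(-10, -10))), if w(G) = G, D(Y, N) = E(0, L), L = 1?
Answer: 2*I*√4721 ≈ 137.42*I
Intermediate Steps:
E(C, l) = C (E(C, l) = (C + C)/2 = (2*C)/2 = C)
D(Y, N) = 0
√(-18884 + w(D(-10, -10))) = √(-18884 + 0) = √(-18884) = 2*I*√4721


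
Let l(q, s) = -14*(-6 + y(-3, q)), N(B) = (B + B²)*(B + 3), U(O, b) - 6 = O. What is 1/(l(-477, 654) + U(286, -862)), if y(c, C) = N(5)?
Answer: -1/2984 ≈ -0.00033512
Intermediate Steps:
U(O, b) = 6 + O
N(B) = (3 + B)*(B + B²) (N(B) = (B + B²)*(3 + B) = (3 + B)*(B + B²))
y(c, C) = 240 (y(c, C) = 5*(3 + 5² + 4*5) = 5*(3 + 25 + 20) = 5*48 = 240)
l(q, s) = -3276 (l(q, s) = -14*(-6 + 240) = -14*234 = -3276)
1/(l(-477, 654) + U(286, -862)) = 1/(-3276 + (6 + 286)) = 1/(-3276 + 292) = 1/(-2984) = -1/2984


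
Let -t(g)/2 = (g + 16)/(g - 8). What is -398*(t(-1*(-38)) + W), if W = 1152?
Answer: -2285316/5 ≈ -4.5706e+5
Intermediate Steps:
t(g) = -2*(16 + g)/(-8 + g) (t(g) = -2*(g + 16)/(g - 8) = -2*(16 + g)/(-8 + g))
-398*(t(-1*(-38)) + W) = -398*(2*(-16 - (-1)*(-38))/(-8 - 1*(-38)) + 1152) = -398*(2*(-16 - 1*38)/(-8 + 38) + 1152) = -398*(2*(-16 - 38)/30 + 1152) = -398*(2*(1/30)*(-54) + 1152) = -398*(-18/5 + 1152) = -398*5742/5 = -2285316/5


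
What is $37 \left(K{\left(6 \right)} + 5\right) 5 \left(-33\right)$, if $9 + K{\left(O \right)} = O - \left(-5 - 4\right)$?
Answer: $-67155$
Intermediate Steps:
$K{\left(O \right)} = O$ ($K{\left(O \right)} = -9 - \left(-5 - 4 - O\right) = -9 + \left(O - \left(-5 - 4\right)\right) = -9 + \left(O - -9\right) = -9 + \left(O + 9\right) = -9 + \left(9 + O\right) = O$)
$37 \left(K{\left(6 \right)} + 5\right) 5 \left(-33\right) = 37 \left(6 + 5\right) 5 \left(-33\right) = 37 \cdot 11 \cdot 5 \left(-33\right) = 37 \cdot 55 \left(-33\right) = 2035 \left(-33\right) = -67155$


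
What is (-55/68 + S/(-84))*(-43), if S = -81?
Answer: -1591/238 ≈ -6.6849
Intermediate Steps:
(-55/68 + S/(-84))*(-43) = (-55/68 - 81/(-84))*(-43) = (-55*1/68 - 81*(-1/84))*(-43) = (-55/68 + 27/28)*(-43) = (37/238)*(-43) = -1591/238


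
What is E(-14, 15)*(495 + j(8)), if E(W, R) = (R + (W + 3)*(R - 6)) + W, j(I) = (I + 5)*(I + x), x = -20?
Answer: -33222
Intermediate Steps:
j(I) = (-20 + I)*(5 + I) (j(I) = (I + 5)*(I - 20) = (5 + I)*(-20 + I) = (-20 + I)*(5 + I))
E(W, R) = R + W + (-6 + R)*(3 + W) (E(W, R) = (R + (3 + W)*(-6 + R)) + W = (R + (-6 + R)*(3 + W)) + W = R + W + (-6 + R)*(3 + W))
E(-14, 15)*(495 + j(8)) = (-18 - 5*(-14) + 4*15 + 15*(-14))*(495 + (-100 + 8² - 15*8)) = (-18 + 70 + 60 - 210)*(495 + (-100 + 64 - 120)) = -98*(495 - 156) = -98*339 = -33222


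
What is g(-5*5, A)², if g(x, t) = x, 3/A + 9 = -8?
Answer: 625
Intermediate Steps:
A = -3/17 (A = 3/(-9 - 8) = 3/(-17) = 3*(-1/17) = -3/17 ≈ -0.17647)
g(-5*5, A)² = (-5*5)² = (-25)² = 625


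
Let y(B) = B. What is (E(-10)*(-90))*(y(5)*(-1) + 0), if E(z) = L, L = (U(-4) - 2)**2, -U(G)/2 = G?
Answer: 16200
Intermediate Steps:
U(G) = -2*G
L = 36 (L = (-2*(-4) - 2)**2 = (8 - 2)**2 = 6**2 = 36)
E(z) = 36
(E(-10)*(-90))*(y(5)*(-1) + 0) = (36*(-90))*(5*(-1) + 0) = -3240*(-5 + 0) = -3240*(-5) = 16200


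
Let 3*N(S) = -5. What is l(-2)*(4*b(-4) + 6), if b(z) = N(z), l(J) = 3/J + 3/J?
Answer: 2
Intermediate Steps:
N(S) = -5/3 (N(S) = (⅓)*(-5) = -5/3)
l(J) = 6/J
b(z) = -5/3
l(-2)*(4*b(-4) + 6) = (6/(-2))*(4*(-5/3) + 6) = (6*(-½))*(-20/3 + 6) = -3*(-⅔) = 2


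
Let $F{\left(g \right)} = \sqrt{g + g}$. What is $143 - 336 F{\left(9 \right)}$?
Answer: $143 - 1008 \sqrt{2} \approx -1282.5$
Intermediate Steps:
$F{\left(g \right)} = \sqrt{2} \sqrt{g}$ ($F{\left(g \right)} = \sqrt{2 g} = \sqrt{2} \sqrt{g}$)
$143 - 336 F{\left(9 \right)} = 143 - 336 \sqrt{2} \sqrt{9} = 143 - 336 \sqrt{2} \cdot 3 = 143 - 336 \cdot 3 \sqrt{2} = 143 - 1008 \sqrt{2}$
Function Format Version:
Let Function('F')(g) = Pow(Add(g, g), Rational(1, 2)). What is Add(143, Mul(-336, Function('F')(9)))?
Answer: Add(143, Mul(-1008, Pow(2, Rational(1, 2)))) ≈ -1282.5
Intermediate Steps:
Function('F')(g) = Mul(Pow(2, Rational(1, 2)), Pow(g, Rational(1, 2))) (Function('F')(g) = Pow(Mul(2, g), Rational(1, 2)) = Mul(Pow(2, Rational(1, 2)), Pow(g, Rational(1, 2))))
Add(143, Mul(-336, Function('F')(9))) = Add(143, Mul(-336, Mul(Pow(2, Rational(1, 2)), Pow(9, Rational(1, 2))))) = Add(143, Mul(-336, Mul(Pow(2, Rational(1, 2)), 3))) = Add(143, Mul(-336, Mul(3, Pow(2, Rational(1, 2))))) = Add(143, Mul(-1008, Pow(2, Rational(1, 2))))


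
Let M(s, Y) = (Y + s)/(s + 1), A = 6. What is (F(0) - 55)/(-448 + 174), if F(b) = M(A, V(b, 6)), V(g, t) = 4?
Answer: 375/1918 ≈ 0.19552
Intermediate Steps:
M(s, Y) = (Y + s)/(1 + s)
F(b) = 10/7 (F(b) = (4 + 6)/(1 + 6) = 10/7)
(F(0) - 55)/(-448 + 174) = (10/7 - 55)/(-448 + 174) = -375/7/(-274) = -375/7*(-1/274) = 375/1918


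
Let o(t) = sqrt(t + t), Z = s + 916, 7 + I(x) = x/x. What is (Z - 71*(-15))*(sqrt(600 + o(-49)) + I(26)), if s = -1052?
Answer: -5574 + 929*sqrt(600 + 7*I*sqrt(2)) ≈ 17183.0 + 187.72*I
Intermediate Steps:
I(x) = -6 (I(x) = -7 + x/x = -7 + 1 = -6)
Z = -136 (Z = -1052 + 916 = -136)
o(t) = sqrt(2)*sqrt(t) (o(t) = sqrt(2*t) = sqrt(2)*sqrt(t))
(Z - 71*(-15))*(sqrt(600 + o(-49)) + I(26)) = (-136 - 71*(-15))*(sqrt(600 + sqrt(2)*sqrt(-49)) - 6) = (-136 + 1065)*(sqrt(600 + sqrt(2)*(7*I)) - 6) = 929*(sqrt(600 + 7*I*sqrt(2)) - 6) = 929*(-6 + sqrt(600 + 7*I*sqrt(2))) = -5574 + 929*sqrt(600 + 7*I*sqrt(2))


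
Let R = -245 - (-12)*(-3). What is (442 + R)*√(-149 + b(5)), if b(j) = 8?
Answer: 161*I*√141 ≈ 1911.8*I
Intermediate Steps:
R = -281 (R = -245 - 1*36 = -245 - 36 = -281)
(442 + R)*√(-149 + b(5)) = (442 - 281)*√(-149 + 8) = 161*√(-141) = 161*(I*√141) = 161*I*√141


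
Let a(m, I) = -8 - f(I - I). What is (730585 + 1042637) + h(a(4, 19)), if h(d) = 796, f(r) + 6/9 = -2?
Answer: 1774018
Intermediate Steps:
f(r) = -8/3 (f(r) = -⅔ - 2 = -8/3)
a(m, I) = -16/3 (a(m, I) = -8 - 1*(-8/3) = -8 + 8/3 = -16/3)
(730585 + 1042637) + h(a(4, 19)) = (730585 + 1042637) + 796 = 1773222 + 796 = 1774018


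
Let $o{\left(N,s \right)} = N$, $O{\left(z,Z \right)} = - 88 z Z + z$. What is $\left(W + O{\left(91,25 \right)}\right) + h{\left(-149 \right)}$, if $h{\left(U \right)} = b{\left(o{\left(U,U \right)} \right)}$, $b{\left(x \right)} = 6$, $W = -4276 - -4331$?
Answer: $-200048$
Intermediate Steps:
$W = 55$ ($W = -4276 + \left(-2957 + 7288\right) = -4276 + 4331 = 55$)
$O{\left(z,Z \right)} = z - 88 Z z$ ($O{\left(z,Z \right)} = - 88 Z z + z = z - 88 Z z$)
$h{\left(U \right)} = 6$
$\left(W + O{\left(91,25 \right)}\right) + h{\left(-149 \right)} = \left(55 + 91 \left(1 - 2200\right)\right) + 6 = \left(55 + 91 \left(-2199\right)\right) + 6 = \left(55 - 200109\right) + 6 = -200054 + 6 = -200048$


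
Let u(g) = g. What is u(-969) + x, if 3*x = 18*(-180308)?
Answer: -1082817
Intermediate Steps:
x = -1081848 (x = (18*(-180308))/3 = (⅓)*(-3245544) = -1081848)
u(-969) + x = -969 - 1081848 = -1082817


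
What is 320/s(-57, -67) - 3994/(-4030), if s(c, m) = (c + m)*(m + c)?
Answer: 63207/62465 ≈ 1.0119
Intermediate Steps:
s(c, m) = (c + m)² (s(c, m) = (c + m)*(c + m) = (c + m)²)
320/s(-57, -67) - 3994/(-4030) = 320/((-57 - 67)²) - 3994/(-4030) = 320/((-124)²) - 3994*(-1/4030) = 320/15376 + 1997/2015 = 320*(1/15376) + 1997/2015 = 20/961 + 1997/2015 = 63207/62465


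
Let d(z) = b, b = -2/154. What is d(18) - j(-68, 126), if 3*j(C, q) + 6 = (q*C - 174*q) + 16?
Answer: 2347111/231 ≈ 10161.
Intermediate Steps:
b = -1/77 (b = -2*1/154 = -1/77 ≈ -0.012987)
j(C, q) = 10/3 - 58*q + C*q/3 (j(C, q) = -2 + ((q*C - 174*q) + 16)/3 = -2 + ((C*q - 174*q) + 16)/3 = -2 + ((-174*q + C*q) + 16)/3 = -2 + (16 - 174*q + C*q)/3 = -2 + (16/3 - 58*q + C*q/3) = 10/3 - 58*q + C*q/3)
d(z) = -1/77
d(18) - j(-68, 126) = -1/77 - (10/3 - 58*126 + (1/3)*(-68)*126) = -1/77 - (10/3 - 7308 - 2856) = -1/77 - 1*(-30482/3) = -1/77 + 30482/3 = 2347111/231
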